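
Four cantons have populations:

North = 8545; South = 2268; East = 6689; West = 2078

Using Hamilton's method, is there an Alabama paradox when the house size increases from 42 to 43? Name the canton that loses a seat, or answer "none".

At 42 seats: North 18, South 5, East 14, West 5.
At 43 seats: North 19, South 5, East 15, West 4.
West drops from 5 to 4.

West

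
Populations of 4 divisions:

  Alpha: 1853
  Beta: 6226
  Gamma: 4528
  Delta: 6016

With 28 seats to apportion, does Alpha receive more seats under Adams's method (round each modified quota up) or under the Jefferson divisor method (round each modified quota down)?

Adams: Alpha 3, Beta 9, Gamma 7, Delta 9.
Jefferson: Alpha 2, Beta 10, Gamma 7, Delta 9.
Alpha gets 3 under Adams and 2 under Jefferson.

Adams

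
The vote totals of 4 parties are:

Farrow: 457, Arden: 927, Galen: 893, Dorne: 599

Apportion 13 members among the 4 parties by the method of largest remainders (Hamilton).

Total 2876; standard divisor 2876/13 ≈ 221.231.
Standard quotas: Farrow 2.066, Arden 4.190, Galen 4.037, Dorne 2.708.
Lower quotas: Farrow 2, Arden 4, Galen 4, Dorne 2 (sum 12, leaving 1 seat).
Remainders in descending order: Dorne 0.708, Arden 0.190, Farrow 0.066, Galen 0.037.
The surplus seat goes to Dorne.

Farrow=2, Arden=4, Galen=4, Dorne=3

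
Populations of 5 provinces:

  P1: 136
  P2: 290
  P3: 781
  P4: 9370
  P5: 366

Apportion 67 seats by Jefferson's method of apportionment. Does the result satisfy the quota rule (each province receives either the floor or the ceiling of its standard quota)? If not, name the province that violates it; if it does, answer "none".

P4

Standard quotas: P1 0.833, P2 1.776, P3 4.782, P4 57.369, P5 2.241.
Jefferson allocation: P1 0, P2 1, P3 5, P4 59, P5 2.
P4 has quota 57.369 (lower 57, upper 58) but receives 59 — outside the quota interval.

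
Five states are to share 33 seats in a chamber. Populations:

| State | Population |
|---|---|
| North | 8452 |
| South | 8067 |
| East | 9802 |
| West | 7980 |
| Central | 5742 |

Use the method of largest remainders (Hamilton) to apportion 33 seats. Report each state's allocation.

North 7, South 7, East 8, West 6, Central 5

Total 40043; standard divisor 40043/33 ≈ 1213.424.
Standard quotas: North 6.9654, South 6.6481, East 8.0780, West 6.5764, Central 4.7321.
Lower quotas: North 6, South 6, East 8, West 6, Central 4 (sum 30, leaving 3 seats).
Remainders in descending order: North 0.9654, Central 0.7321, South 0.6481, West 0.5764, East 0.0780.
The surplus seats go to North, Central, South.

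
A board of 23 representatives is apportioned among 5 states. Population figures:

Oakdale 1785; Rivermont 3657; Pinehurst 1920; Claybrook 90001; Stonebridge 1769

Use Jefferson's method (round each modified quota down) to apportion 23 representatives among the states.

Standard divisor 99132/23 ≈ 4310.087; standard quotas: Oakdale 0.414, Rivermont 0.848, Pinehurst 0.445, Claybrook 20.881, Stonebridge 0.410.
Rounding down gives 0, 0, 0, 20, 0 = 20 seats, so the divisor must be adjusted.
With modified divisor 3800: modified quotas Oakdale 0.470, Rivermont 0.962, Pinehurst 0.505, Claybrook 23.684, Stonebridge 0.466.
Rounding down: Oakdale 0, Rivermont 0, Pinehurst 0, Claybrook 23, Stonebridge 0 (total 23).

Oakdale 0, Rivermont 0, Pinehurst 0, Claybrook 23, Stonebridge 0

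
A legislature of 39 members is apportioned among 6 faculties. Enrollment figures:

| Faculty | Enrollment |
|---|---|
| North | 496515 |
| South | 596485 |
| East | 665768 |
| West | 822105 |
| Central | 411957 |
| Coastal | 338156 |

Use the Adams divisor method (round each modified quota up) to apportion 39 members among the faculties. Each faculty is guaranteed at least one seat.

North: 6, South: 7, East: 8, West: 9, Central: 5, Coastal: 4

Standard divisor 3330986/39 ≈ 85409.897; standard quotas: North 5.813, South 6.984, East 7.795, West 9.625, Central 4.823, Coastal 3.959.
Rounding up gives 6, 7, 8, 10, 5, 4 = 40 seats, so the divisor must be adjusted.
With modified divisor 93200: modified quotas North 5.327, South 6.400, East 7.143, West 8.821, Central 4.420, Coastal 3.628.
Rounding up: North 6, South 7, East 8, West 9, Central 5, Coastal 4 (total 39).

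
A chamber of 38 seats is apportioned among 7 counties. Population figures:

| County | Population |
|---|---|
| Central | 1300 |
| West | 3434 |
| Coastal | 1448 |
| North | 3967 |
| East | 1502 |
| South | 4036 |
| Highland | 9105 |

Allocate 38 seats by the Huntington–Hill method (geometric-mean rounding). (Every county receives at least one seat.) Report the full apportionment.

With divisor 628: modified quotas Central 2.070, West 5.468, Coastal 2.306, North 6.317, East 2.392, South 6.427, Highland 14.498.
Geometric-mean thresholds: Central √(2·3)=2.449, West √(5·6)=5.477, Coastal √(2·3)=2.449, North √(6·7)=6.481, East √(2·3)=2.449, South √(6·7)=6.481, Highland √(14·15)=14.491.
Each quota rounded against its threshold gives Central 2, West 5, Coastal 2, North 6, East 2, South 6, Highland 15 (total 38).

Central 2, West 5, Coastal 2, North 6, East 2, South 6, Highland 15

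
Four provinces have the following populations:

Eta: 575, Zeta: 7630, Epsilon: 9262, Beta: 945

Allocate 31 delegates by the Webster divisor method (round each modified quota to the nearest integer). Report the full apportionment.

Standard divisor 18412/31 ≈ 593.935; standard quotas: Eta 0.968, Zeta 12.847, Epsilon 15.594, Beta 1.591.
Rounding to the nearest integer gives 1, 13, 16, 2 = 32 seats, so the divisor must be adjusted.
With modified divisor 600: modified quotas Eta 0.958, Zeta 12.717, Epsilon 15.437, Beta 1.575.
Rounding to the nearest integer: Eta 1, Zeta 13, Epsilon 15, Beta 2 (total 31).

Eta: 1, Zeta: 13, Epsilon: 15, Beta: 2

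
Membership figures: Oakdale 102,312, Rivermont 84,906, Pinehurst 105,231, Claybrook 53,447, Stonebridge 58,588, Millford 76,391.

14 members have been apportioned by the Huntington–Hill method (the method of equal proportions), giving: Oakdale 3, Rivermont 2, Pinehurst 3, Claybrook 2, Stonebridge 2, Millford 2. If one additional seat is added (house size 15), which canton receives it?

Rivermont

Priority for the next seat is population ÷ (√(s·(s+1))).
Priorities: Oakdale 29534.930, Rivermont 34662.729, Pinehurst 30377.573, Claybrook 21819.646, Stonebridge 23918.451, Millford 31186.495.
Highest priority: Rivermont.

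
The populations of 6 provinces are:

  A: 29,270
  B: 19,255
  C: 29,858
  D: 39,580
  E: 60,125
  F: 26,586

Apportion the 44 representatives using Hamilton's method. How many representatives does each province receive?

Total 204674; standard divisor 204674/44 ≈ 4651.682.
Standard quotas: A 6.2923, B 4.1394, C 6.4188, D 8.5088, E 12.9254, F 5.7154.
Lower quotas: A 6, B 4, C 6, D 8, E 12, F 5 (sum 41, leaving 3 seats).
Remainders in descending order: E 0.9254, F 0.7154, D 0.5088, C 0.4188, A 0.2923, B 0.1394.
Largest remainders: E, F, D receive the extra seats.

A 6, B 4, C 6, D 9, E 13, F 6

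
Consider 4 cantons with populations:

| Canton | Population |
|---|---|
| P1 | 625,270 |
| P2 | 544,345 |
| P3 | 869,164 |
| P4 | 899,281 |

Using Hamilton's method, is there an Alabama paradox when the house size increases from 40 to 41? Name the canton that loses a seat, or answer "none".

At 40 seats: P1 9, P2 7, P3 12, P4 12.
At 41 seats: P1 9, P2 8, P3 12, P4 12.
No canton's allocation decreased.

none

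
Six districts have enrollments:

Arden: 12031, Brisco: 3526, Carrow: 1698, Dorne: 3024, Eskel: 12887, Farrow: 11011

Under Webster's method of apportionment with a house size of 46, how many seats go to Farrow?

Standard divisor 44177/46 ≈ 960.37; standard quotas: Arden 12.527, Brisco 3.672, Carrow 1.768, Dorne 3.149, Eskel 13.419, Farrow 11.465.
Rounding to the nearest integer gives Arden 13, Brisco 4, Carrow 2, Dorne 3, Eskel 13, Farrow 11 — total 46, matching the house size, so no adjustment is needed.
Farrow receives 11.

11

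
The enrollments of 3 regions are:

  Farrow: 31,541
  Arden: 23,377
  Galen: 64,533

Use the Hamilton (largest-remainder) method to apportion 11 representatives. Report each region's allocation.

Total 119451; standard divisor 119451/11 ≈ 10859.182.
Standard quotas: Farrow 2.9045, Arden 2.1527, Galen 5.9427.
Lower quotas: Farrow 2, Arden 2, Galen 5 (sum 9, leaving 2 seats).
Remainders in descending order: Galen 0.9427, Farrow 0.9045, Arden 0.1527.
The surplus seats go to Galen, Farrow.

Farrow: 3; Arden: 2; Galen: 6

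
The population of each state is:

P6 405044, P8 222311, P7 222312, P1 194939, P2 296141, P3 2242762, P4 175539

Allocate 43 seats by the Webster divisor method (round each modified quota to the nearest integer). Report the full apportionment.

Standard divisor 3759048/43 ≈ 87419.721; standard quotas: P6 4.633, P8 2.543, P7 2.543, P1 2.230, P2 3.388, P3 25.655, P4 2.008.
Rounding to the nearest integer gives 5, 3, 3, 2, 3, 26, 2 = 44 seats, so the divisor must be adjusted.
With modified divisor 88146: modified quotas P6 4.595, P8 2.522, P7 2.522, P1 2.212, P2 3.360, P3 25.444, P4 1.991.
Rounding to the nearest integer: P6 5, P8 3, P7 3, P1 2, P2 3, P3 25, P4 2 (total 43).

P6=5; P8=3; P7=3; P1=2; P2=3; P3=25; P4=2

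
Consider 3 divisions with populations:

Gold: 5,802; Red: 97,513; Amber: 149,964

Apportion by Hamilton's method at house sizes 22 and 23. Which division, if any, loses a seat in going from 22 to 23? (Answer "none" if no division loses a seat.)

Gold

At 22 seats: Gold 1, Red 8, Amber 13.
At 23 seats: Gold 0, Red 9, Amber 14.
Gold drops from 1 to 0.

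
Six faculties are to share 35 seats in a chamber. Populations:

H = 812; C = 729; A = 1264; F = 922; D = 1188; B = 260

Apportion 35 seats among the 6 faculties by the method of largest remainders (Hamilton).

The standard divisor is 5175/35 ≈ 147.857.
Standard quotas: H 5.492, C 4.930, A 8.549, F 6.236, D 8.035, B 1.758.
Lower quotas: H 5, C 4, A 8, F 6, D 8, B 1 (sum 32, leaving 3 seats).
Remainders in descending order: C 0.930, B 0.758, A 0.549, H 0.492, F 0.236, D 0.035.
Largest remainders: C, B, A receive the extra seats.

H 5, C 5, A 9, F 6, D 8, B 2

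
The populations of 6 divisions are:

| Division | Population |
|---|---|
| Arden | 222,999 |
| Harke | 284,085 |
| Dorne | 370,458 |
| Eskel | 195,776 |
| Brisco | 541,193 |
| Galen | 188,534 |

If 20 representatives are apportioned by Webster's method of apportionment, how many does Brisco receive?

6

Standard divisor 1803045/20 ≈ 90152.25; standard quotas: Arden 2.474, Harke 3.151, Dorne 4.109, Eskel 2.172, Brisco 6.003, Galen 2.091.
Rounding to the nearest integer gives 2, 3, 4, 2, 6, 2 = 19 seats, so the divisor must be adjusted.
With modified divisor 86200: modified quotas Arden 2.587, Harke 3.296, Dorne 4.298, Eskel 2.271, Brisco 6.278, Galen 2.187.
Rounding to the nearest integer: Arden 3, Harke 3, Dorne 4, Eskel 2, Brisco 6, Galen 2 (total 20).
Brisco receives 6.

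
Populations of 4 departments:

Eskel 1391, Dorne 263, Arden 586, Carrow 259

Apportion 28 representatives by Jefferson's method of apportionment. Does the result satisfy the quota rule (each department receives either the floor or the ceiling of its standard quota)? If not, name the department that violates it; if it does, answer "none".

none

Standard quotas: Eskel 15.585, Dorne 2.947, Arden 6.566, Carrow 2.902.
Jefferson allocation: Eskel 16, Dorne 3, Arden 6, Carrow 3.
Every allocation lies between the lower and upper quota.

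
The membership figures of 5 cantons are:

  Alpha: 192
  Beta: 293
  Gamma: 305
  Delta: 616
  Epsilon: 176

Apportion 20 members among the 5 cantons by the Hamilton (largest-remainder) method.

The standard divisor is 1582/20 ≈ 79.1.
Standard quotas: Alpha 2.427, Beta 3.704, Gamma 3.856, Delta 7.788, Epsilon 2.225.
Lower quotas: Alpha 2, Beta 3, Gamma 3, Delta 7, Epsilon 2 (sum 17, leaving 3 seats).
Remainders in descending order: Gamma 0.856, Delta 0.788, Beta 0.704, Alpha 0.427, Epsilon 0.225.
The surplus seats go to Gamma, Delta, Beta.

Alpha 2, Beta 4, Gamma 4, Delta 8, Epsilon 2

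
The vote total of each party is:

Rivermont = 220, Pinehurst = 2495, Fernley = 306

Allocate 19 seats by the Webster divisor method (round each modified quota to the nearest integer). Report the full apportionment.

Standard divisor 3021/19 ≈ 159; standard quotas: Rivermont 1.384, Pinehurst 15.692, Fernley 1.925.
Rounding to the nearest integer gives Rivermont 1, Pinehurst 16, Fernley 2 — total 19, matching the house size, so no adjustment is needed.

Rivermont 1, Pinehurst 16, Fernley 2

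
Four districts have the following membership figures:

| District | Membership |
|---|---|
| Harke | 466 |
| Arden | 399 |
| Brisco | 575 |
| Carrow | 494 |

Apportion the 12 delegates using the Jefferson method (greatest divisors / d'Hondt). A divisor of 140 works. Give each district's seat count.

Harke: 3, Arden: 2, Brisco: 4, Carrow: 3

With modified divisor 140: modified quotas Harke 3.329, Arden 2.850, Brisco 4.107, Carrow 3.529.
Rounding down: Harke 3, Arden 2, Brisco 4, Carrow 3 (total 12).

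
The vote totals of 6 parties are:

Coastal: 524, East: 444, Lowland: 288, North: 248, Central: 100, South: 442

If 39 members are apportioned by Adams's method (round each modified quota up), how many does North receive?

5

Standard divisor 2046/39 ≈ 52.462; standard quotas: Coastal 9.988, East 8.463, Lowland 5.490, North 4.727, Central 1.906, South 8.425.
Rounding up gives 10, 9, 6, 5, 2, 9 = 41 seats, so the divisor must be adjusted.
With modified divisor 57: modified quotas Coastal 9.193, East 7.789, Lowland 5.053, North 4.351, Central 1.754, South 7.754.
Rounding up: Coastal 10, East 8, Lowland 6, North 5, Central 2, South 8 (total 39).
North receives 5.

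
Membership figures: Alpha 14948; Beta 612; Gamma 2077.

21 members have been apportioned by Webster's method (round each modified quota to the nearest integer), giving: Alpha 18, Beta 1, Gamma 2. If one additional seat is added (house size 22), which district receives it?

Priority for the next seat is population ÷ (current seats + 0.5).
Priorities: Alpha 808.000, Beta 408.000, Gamma 830.800.
Highest priority: Gamma.

Gamma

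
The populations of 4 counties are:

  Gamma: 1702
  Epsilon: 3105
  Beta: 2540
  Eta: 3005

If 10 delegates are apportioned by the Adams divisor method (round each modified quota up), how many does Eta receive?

3

Standard divisor 10352/10 ≈ 1035.2; standard quotas: Gamma 1.644, Epsilon 2.999, Beta 2.454, Eta 2.903.
Rounding up gives 2, 3, 3, 3 = 11 seats, so the divisor must be adjusted.
With modified divisor 1400: modified quotas Gamma 1.216, Epsilon 2.218, Beta 1.814, Eta 2.146.
Rounding up: Gamma 2, Epsilon 3, Beta 2, Eta 3 (total 10).
Eta receives 3.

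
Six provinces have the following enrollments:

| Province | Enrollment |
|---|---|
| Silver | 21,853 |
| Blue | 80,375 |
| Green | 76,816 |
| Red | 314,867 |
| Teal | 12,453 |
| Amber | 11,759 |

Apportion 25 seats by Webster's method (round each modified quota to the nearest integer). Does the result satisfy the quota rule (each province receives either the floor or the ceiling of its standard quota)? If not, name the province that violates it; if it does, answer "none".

Red

Standard quotas: Silver 1.054, Blue 3.878, Green 3.706, Red 15.193, Teal 0.601, Amber 0.567.
Webster allocation: Silver 1, Blue 4, Green 4, Red 14, Teal 1, Amber 1.
Red has quota 15.193 (lower 15, upper 16) but receives 14 — outside the quota interval.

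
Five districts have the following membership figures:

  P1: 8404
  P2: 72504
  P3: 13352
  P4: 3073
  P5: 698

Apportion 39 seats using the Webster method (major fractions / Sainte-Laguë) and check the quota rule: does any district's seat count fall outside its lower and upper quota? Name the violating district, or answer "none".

P2

Standard quotas: P1 3.343, P2 28.845, P3 5.312, P4 1.223, P5 0.278.
Webster allocation: P1 3, P2 30, P3 5, P4 1, P5 0.
P2 has quota 28.845 (lower 28, upper 29) but receives 30 — outside the quota interval.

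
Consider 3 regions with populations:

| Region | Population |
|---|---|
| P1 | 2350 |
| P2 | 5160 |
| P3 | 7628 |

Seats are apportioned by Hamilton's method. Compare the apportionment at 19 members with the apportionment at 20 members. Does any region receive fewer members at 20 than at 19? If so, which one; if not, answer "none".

At 19 seats: P1 3, P2 6, P3 10.
At 20 seats: P1 3, P2 7, P3 10.
No region's allocation decreased.

none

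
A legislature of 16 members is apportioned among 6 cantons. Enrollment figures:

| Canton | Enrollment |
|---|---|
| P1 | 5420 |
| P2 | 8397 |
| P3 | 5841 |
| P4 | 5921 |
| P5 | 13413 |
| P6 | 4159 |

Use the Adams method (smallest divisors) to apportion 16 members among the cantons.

P1: 2, P2: 3, P3: 2, P4: 2, P5: 5, P6: 2

Standard divisor 43151/16 ≈ 2696.938; standard quotas: P1 2.010, P2 3.114, P3 2.166, P4 2.195, P5 4.973, P6 1.542.
Rounding up gives 3, 4, 3, 3, 5, 2 = 20 seats, so the divisor must be adjusted.
With modified divisor 3200: modified quotas P1 1.694, P2 2.624, P3 1.825, P4 1.850, P5 4.192, P6 1.300.
Rounding up: P1 2, P2 3, P3 2, P4 2, P5 5, P6 2 (total 16).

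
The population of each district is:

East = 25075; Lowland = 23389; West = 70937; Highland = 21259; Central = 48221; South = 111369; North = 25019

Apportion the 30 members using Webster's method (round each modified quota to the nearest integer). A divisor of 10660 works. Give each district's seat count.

East: 2; Lowland: 2; West: 7; Highland: 2; Central: 5; South: 10; North: 2

With modified divisor 10660: modified quotas East 2.352, Lowland 2.194, West 6.655, Highland 1.994, Central 4.524, South 10.447, North 2.347.
Rounding to the nearest integer: East 2, Lowland 2, West 7, Highland 2, Central 5, South 10, North 2 (total 30).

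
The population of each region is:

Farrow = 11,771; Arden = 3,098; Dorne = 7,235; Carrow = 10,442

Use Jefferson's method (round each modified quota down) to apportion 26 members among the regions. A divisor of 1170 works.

Farrow: 10, Arden: 2, Dorne: 6, Carrow: 8

With modified divisor 1170: modified quotas Farrow 10.061, Arden 2.648, Dorne 6.184, Carrow 8.925.
Rounding down: Farrow 10, Arden 2, Dorne 6, Carrow 8 (total 26).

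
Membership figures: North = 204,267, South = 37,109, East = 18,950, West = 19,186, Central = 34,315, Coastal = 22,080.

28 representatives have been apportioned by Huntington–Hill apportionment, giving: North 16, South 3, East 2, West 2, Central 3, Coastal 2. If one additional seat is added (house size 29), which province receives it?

North

Priority for the next seat is population ÷ (√(s·(s+1))).
Priorities: North 12385.506, South 10712.446, East 7736.305, West 7832.652, Central 9905.887, Coastal 9014.122.
Highest priority: North.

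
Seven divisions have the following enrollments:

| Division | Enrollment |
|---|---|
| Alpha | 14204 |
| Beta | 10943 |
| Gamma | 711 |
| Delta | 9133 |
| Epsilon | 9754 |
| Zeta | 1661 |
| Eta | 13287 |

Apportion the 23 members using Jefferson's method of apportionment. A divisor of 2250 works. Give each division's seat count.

Alpha 6; Beta 4; Gamma 0; Delta 4; Epsilon 4; Zeta 0; Eta 5

With modified divisor 2250: modified quotas Alpha 6.313, Beta 4.864, Gamma 0.316, Delta 4.059, Epsilon 4.335, Zeta 0.738, Eta 5.905.
Rounding down: Alpha 6, Beta 4, Gamma 0, Delta 4, Epsilon 4, Zeta 0, Eta 5 (total 23).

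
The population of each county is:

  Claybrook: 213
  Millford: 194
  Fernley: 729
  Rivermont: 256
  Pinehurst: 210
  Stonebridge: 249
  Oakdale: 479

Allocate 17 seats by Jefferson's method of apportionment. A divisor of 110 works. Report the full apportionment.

Claybrook: 1, Millford: 1, Fernley: 6, Rivermont: 2, Pinehurst: 1, Stonebridge: 2, Oakdale: 4

With modified divisor 110: modified quotas Claybrook 1.936, Millford 1.764, Fernley 6.627, Rivermont 2.327, Pinehurst 1.909, Stonebridge 2.264, Oakdale 4.355.
Rounding down: Claybrook 1, Millford 1, Fernley 6, Rivermont 2, Pinehurst 1, Stonebridge 2, Oakdale 4 (total 17).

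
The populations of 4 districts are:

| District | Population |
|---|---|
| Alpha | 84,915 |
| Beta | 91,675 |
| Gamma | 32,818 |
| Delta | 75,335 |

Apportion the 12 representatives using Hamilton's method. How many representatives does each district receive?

The standard divisor is 284743/12 ≈ 23728.583.
Standard quotas: Alpha 3.5786, Beta 3.8635, Gamma 1.3831, Delta 3.1749.
Lower quotas: Alpha 3, Beta 3, Gamma 1, Delta 3 (sum 10, leaving 2 seats).
Remainders in descending order: Beta 0.8635, Alpha 0.5786, Gamma 0.3831, Delta 0.1749.
Largest remainders: Beta, Alpha receive the extra seats.

Alpha 4; Beta 4; Gamma 1; Delta 3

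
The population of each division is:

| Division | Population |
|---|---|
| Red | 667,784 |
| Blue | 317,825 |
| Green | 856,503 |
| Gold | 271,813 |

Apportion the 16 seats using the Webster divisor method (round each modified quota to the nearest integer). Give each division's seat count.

Standard divisor 2113925/16 ≈ 132120.312; standard quotas: Red 5.054, Blue 2.406, Green 6.483, Gold 2.057.
Rounding to the nearest integer gives 5, 2, 6, 2 = 15 seats, so the divisor must be adjusted.
With modified divisor 129400: modified quotas Red 5.161, Blue 2.456, Green 6.619, Gold 2.101.
Rounding to the nearest integer: Red 5, Blue 2, Green 7, Gold 2 (total 16).

Red 5; Blue 2; Green 7; Gold 2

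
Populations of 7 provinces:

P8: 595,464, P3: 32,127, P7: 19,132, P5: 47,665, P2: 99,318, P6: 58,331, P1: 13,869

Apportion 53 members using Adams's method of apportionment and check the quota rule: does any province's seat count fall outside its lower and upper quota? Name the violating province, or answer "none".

P8

Standard quotas: P8 36.447, P3 1.966, P7 1.171, P5 2.917, P2 6.079, P6 3.570, P1 0.849.
Adams allocation: P8 35, P3 2, P7 2, P5 3, P2 6, P6 4, P1 1.
P8 has quota 36.447 (lower 36, upper 37) but receives 35 — outside the quota interval.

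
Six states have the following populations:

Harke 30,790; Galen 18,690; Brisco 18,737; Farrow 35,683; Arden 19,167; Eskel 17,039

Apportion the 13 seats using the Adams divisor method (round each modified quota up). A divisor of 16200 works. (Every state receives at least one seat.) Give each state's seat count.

With modified divisor 16200: modified quotas Harke 1.901, Galen 1.154, Brisco 1.157, Farrow 2.203, Arden 1.183, Eskel 1.052.
Rounding up: Harke 2, Galen 2, Brisco 2, Farrow 3, Arden 2, Eskel 2 (total 13).

Harke=2, Galen=2, Brisco=2, Farrow=3, Arden=2, Eskel=2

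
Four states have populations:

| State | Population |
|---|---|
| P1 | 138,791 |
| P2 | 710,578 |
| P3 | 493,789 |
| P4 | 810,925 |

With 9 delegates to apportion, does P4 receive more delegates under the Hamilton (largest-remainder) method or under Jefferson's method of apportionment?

Hamilton: P1 1, P2 3, P3 2, P4 3.
Jefferson: P1 0, P2 3, P3 2, P4 4.
P4 gets 3 under Hamilton and 4 under Jefferson.

Jefferson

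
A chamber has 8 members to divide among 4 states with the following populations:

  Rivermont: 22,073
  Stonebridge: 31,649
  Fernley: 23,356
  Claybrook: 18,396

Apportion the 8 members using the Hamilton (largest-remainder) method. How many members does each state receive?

Rivermont: 2, Stonebridge: 3, Fernley: 2, Claybrook: 1

Standard divisor: 95474 ÷ 8 ≈ 11934.25.
Standard quotas: Rivermont 1.8496, Stonebridge 2.6519, Fernley 1.9571, Claybrook 1.5414.
Lower quotas: Rivermont 1, Stonebridge 2, Fernley 1, Claybrook 1 (sum 5, leaving 3 seats).
Remainders in descending order: Fernley 0.9571, Rivermont 0.8496, Stonebridge 0.6519, Claybrook 0.5414.
Largest remainders: Fernley, Rivermont, Stonebridge receive the extra seats.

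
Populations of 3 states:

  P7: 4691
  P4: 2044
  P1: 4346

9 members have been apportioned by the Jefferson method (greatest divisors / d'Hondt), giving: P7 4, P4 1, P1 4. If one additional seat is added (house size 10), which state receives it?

P4

Priority for the next seat is population ÷ (current seats + 1).
Priorities: P7 938.200, P4 1022.000, P1 869.200.
Highest priority: P4.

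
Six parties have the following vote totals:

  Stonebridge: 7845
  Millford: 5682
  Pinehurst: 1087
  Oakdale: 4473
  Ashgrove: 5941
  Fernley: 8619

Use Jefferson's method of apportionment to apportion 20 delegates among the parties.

Standard divisor 33647/20 ≈ 1682.35; standard quotas: Stonebridge 4.663, Millford 3.377, Pinehurst 0.646, Oakdale 2.659, Ashgrove 3.531, Fernley 5.123.
Rounding down gives 4, 3, 0, 2, 3, 5 = 17 seats, so the divisor must be adjusted.
With modified divisor 1460: modified quotas Stonebridge 5.373, Millford 3.892, Pinehurst 0.745, Oakdale 3.064, Ashgrove 4.069, Fernley 5.903.
Rounding down: Stonebridge 5, Millford 3, Pinehurst 0, Oakdale 3, Ashgrove 4, Fernley 5 (total 20).

Stonebridge: 5, Millford: 3, Pinehurst: 0, Oakdale: 3, Ashgrove: 4, Fernley: 5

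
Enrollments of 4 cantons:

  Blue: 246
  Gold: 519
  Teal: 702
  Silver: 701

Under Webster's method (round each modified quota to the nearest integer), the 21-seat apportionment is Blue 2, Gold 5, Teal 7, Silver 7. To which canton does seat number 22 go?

Priority for the next seat is population ÷ (current seats + 0.5).
Priorities: Blue 98.400, Gold 94.364, Teal 93.600, Silver 93.467.
Highest priority: Blue.

Blue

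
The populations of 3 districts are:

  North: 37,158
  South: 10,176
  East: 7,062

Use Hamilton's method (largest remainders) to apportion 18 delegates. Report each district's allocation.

North 12; South 4; East 2

The standard divisor is 54396/18 = 3022.
Standard quotas: North 12.2958, South 3.3673, East 2.3369.
Lower quotas: North 12, South 3, East 2 (sum 17, leaving 1 seat).
Remainders in descending order: South 0.3673, East 0.3369, North 0.2958.
The surplus seat goes to South.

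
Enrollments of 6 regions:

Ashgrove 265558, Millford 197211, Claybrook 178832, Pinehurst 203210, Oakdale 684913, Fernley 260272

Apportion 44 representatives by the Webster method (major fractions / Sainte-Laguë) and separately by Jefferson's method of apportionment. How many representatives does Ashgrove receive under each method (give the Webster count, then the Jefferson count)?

Webster: Ashgrove 7, Millford 5, Claybrook 4, Pinehurst 5, Oakdale 17, Fernley 6.
Jefferson: Ashgrove 6, Millford 5, Claybrook 4, Pinehurst 5, Oakdale 18, Fernley 6.
Ashgrove gets 7 under Webster and 6 under Jefferson.

7 and 6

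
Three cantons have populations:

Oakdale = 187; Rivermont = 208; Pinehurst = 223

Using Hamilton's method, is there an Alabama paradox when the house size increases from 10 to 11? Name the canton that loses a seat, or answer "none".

none

At 10 seats: Oakdale 3, Rivermont 3, Pinehurst 4.
At 11 seats: Oakdale 3, Rivermont 4, Pinehurst 4.
No canton's allocation decreased.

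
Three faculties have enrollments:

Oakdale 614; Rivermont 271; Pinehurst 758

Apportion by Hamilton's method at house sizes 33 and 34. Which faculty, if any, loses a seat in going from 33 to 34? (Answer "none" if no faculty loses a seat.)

At 33 seats: Oakdale 12, Rivermont 6, Pinehurst 15.
At 34 seats: Oakdale 13, Rivermont 5, Pinehurst 16.
Rivermont drops from 6 to 5.

Rivermont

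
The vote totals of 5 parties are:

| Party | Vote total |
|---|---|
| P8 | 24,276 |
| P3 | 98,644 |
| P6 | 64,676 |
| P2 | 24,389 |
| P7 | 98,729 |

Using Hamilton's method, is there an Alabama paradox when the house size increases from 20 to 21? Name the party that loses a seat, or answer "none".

P8

At 20 seats: P8 2, P3 6, P6 4, P2 2, P7 6.
At 21 seats: P8 1, P3 7, P6 4, P2 2, P7 7.
P8 drops from 2 to 1.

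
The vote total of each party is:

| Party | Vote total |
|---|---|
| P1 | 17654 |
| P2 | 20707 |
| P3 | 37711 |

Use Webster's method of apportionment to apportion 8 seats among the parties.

P1 2; P2 2; P3 4

Standard divisor 76072/8 ≈ 9509; standard quotas: P1 1.857, P2 2.178, P3 3.966.
Rounding to the nearest integer gives P1 2, P2 2, P3 4 — total 8, matching the house size, so no adjustment is needed.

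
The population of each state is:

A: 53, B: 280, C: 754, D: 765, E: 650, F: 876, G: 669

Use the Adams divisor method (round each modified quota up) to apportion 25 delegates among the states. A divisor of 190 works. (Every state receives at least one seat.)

With modified divisor 190: modified quotas A 0.279, B 1.474, C 3.968, D 4.026, E 3.421, F 4.611, G 3.521.
Rounding up: A 1, B 2, C 4, D 5, E 4, F 5, G 4 (total 25).

A 1, B 2, C 4, D 5, E 4, F 5, G 4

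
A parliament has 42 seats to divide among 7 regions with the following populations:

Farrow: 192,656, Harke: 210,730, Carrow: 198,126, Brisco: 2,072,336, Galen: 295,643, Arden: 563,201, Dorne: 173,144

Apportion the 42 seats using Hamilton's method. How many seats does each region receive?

Farrow: 2, Harke: 3, Carrow: 2, Brisco: 24, Galen: 3, Arden: 6, Dorne: 2

The standard divisor is 3705836/42 ≈ 88234.19.
Standard quotas: Farrow 2.1835, Harke 2.3883, Carrow 2.2455, Brisco 23.4868, Galen 3.3507, Arden 6.3830, Dorne 1.9623.
Lower quotas: Farrow 2, Harke 2, Carrow 2, Brisco 23, Galen 3, Arden 6, Dorne 1 (sum 39, leaving 3 seats).
Remainders in descending order: Dorne 0.9623, Brisco 0.4868, Harke 0.3883, Arden 0.3830, Galen 0.3507, Carrow 0.2455, Farrow 0.1835.
The surplus seats go to Dorne, Brisco, Harke.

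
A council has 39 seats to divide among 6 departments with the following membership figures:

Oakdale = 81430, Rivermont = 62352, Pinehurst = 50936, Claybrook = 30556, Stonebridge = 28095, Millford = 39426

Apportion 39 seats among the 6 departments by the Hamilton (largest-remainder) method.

Standard divisor: 292795 ÷ 39 ≈ 7507.564.
Standard quotas: Oakdale 10.8464, Rivermont 8.3052, Pinehurst 6.7846, Claybrook 4.0700, Stonebridge 3.7422, Millford 5.2515.
Lower quotas: Oakdale 10, Rivermont 8, Pinehurst 6, Claybrook 4, Stonebridge 3, Millford 5 (sum 36, leaving 3 seats).
Remainders in descending order: Oakdale 0.8464, Pinehurst 0.7846, Stonebridge 0.7422, Rivermont 0.3052, Millford 0.2515, Claybrook 0.0700.
Largest remainders: Oakdale, Pinehurst, Stonebridge receive the extra seats.

Oakdale: 11, Rivermont: 8, Pinehurst: 7, Claybrook: 4, Stonebridge: 4, Millford: 5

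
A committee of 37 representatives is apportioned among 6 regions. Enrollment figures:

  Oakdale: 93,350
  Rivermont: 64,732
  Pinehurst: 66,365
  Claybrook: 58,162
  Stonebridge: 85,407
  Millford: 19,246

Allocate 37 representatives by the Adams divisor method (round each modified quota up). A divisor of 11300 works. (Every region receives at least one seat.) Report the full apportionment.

Oakdale 9, Rivermont 6, Pinehurst 6, Claybrook 6, Stonebridge 8, Millford 2

With modified divisor 11300: modified quotas Oakdale 8.261, Rivermont 5.728, Pinehurst 5.873, Claybrook 5.147, Stonebridge 7.558, Millford 1.703.
Rounding up: Oakdale 9, Rivermont 6, Pinehurst 6, Claybrook 6, Stonebridge 8, Millford 2 (total 37).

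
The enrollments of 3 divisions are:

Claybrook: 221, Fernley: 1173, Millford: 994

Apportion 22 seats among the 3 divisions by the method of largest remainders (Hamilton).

Claybrook=2, Fernley=11, Millford=9

The standard divisor is 2388/22 ≈ 108.545.
Standard quotas: Claybrook 2.036, Fernley 10.807, Millford 9.157.
Lower quotas: Claybrook 2, Fernley 10, Millford 9 (sum 21, leaving 1 seat).
Remainders in descending order: Fernley 0.807, Millford 0.157, Claybrook 0.036.
The surplus seat goes to Fernley.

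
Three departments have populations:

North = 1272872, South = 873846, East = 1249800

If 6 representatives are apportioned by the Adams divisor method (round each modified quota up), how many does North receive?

2

Standard divisor 3396518/6 ≈ 566086.333; standard quotas: North 2.249, South 1.544, East 2.208.
Rounding up gives 3, 2, 3 = 8 seats, so the divisor must be adjusted.
With modified divisor 755100: modified quotas North 1.686, South 1.157, East 1.655.
Rounding up: North 2, South 2, East 2 (total 6).
North receives 2.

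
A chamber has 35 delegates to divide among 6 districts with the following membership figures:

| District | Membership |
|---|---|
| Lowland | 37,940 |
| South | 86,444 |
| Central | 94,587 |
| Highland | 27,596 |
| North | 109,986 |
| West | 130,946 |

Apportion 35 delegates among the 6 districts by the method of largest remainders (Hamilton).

Lowland=3, South=6, Central=7, Highland=2, North=8, West=9

The standard divisor is 487499/35 ≈ 13928.543.
Standard quotas: Lowland 2.7239, South 6.2062, Central 6.7909, Highland 1.9813, North 7.8964, West 9.4013.
Lower quotas: Lowland 2, South 6, Central 6, Highland 1, North 7, West 9 (sum 31, leaving 4 seats).
Remainders in descending order: Highland 0.9813, North 0.8964, Central 0.7909, Lowland 0.7239, West 0.4013, South 0.2062.
The surplus seats go to Highland, North, Central, Lowland.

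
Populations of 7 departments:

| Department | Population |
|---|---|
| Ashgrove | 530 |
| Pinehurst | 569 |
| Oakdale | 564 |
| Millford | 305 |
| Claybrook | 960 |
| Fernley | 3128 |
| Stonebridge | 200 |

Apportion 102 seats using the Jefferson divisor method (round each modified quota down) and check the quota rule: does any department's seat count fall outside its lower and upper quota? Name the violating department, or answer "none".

Fernley

Standard quotas: Ashgrove 8.641, Pinehurst 9.277, Oakdale 9.196, Millford 4.973, Claybrook 15.652, Fernley 51.000, Stonebridge 3.261.
Jefferson allocation: Ashgrove 8, Pinehurst 9, Oakdale 9, Millford 5, Claybrook 16, Fernley 52, Stonebridge 3.
Fernley has quota 51.000 (lower 51, upper 51) but receives 52 — outside the quota interval.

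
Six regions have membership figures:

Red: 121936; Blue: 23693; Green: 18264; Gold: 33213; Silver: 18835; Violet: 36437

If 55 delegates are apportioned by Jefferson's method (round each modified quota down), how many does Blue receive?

5

Standard divisor 252378/55 ≈ 4588.691; standard quotas: Red 26.573, Blue 5.163, Green 3.980, Gold 7.238, Silver 4.105, Violet 7.941.
Rounding down gives 26, 5, 3, 7, 4, 7 = 52 seats, so the divisor must be adjusted.
With modified divisor 4400: modified quotas Red 27.713, Blue 5.385, Green 4.151, Gold 7.548, Silver 4.281, Violet 8.281.
Rounding down: Red 27, Blue 5, Green 4, Gold 7, Silver 4, Violet 8 (total 55).
Blue receives 5.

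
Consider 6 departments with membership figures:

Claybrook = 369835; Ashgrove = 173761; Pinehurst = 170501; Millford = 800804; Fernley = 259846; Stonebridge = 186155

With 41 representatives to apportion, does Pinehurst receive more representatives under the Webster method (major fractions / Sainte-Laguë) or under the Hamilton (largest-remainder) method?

Webster: Claybrook 8, Ashgrove 4, Pinehurst 4, Millford 16, Fernley 5, Stonebridge 4.
Hamilton: Claybrook 8, Ashgrove 4, Pinehurst 3, Millford 17, Fernley 5, Stonebridge 4.
Pinehurst gets 4 under Webster and 3 under Hamilton.

Webster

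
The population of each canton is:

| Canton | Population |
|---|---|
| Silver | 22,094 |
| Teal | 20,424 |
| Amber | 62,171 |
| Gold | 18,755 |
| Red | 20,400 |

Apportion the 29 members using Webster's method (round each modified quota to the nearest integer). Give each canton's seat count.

Standard divisor 143844/29 ≈ 4960.138; standard quotas: Silver 4.454, Teal 4.118, Amber 12.534, Gold 3.781, Red 4.113.
Rounding to the nearest integer gives Silver 4, Teal 4, Amber 13, Gold 4, Red 4 — total 29, matching the house size, so no adjustment is needed.

Silver: 4; Teal: 4; Amber: 13; Gold: 4; Red: 4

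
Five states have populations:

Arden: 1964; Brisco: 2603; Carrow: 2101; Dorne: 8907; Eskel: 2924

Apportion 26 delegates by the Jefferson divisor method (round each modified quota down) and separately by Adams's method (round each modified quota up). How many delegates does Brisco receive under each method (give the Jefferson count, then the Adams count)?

3 and 4

Jefferson: Arden 3, Brisco 3, Carrow 3, Dorne 13, Eskel 4.
Adams: Arden 3, Brisco 4, Carrow 3, Dorne 12, Eskel 4.
Brisco gets 3 under Jefferson and 4 under Adams.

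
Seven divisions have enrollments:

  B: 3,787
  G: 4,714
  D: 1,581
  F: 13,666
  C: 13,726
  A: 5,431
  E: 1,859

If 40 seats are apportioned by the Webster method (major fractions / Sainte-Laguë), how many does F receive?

Standard divisor 44764/40 ≈ 1119.1; standard quotas: B 3.384, G 4.212, D 1.413, F 12.212, C 12.265, A 4.853, E 1.661.
Rounding to the nearest integer gives 3, 4, 1, 12, 12, 5, 2 = 39 seats, so the divisor must be adjusted.
With modified divisor 1096: modified quotas B 3.455, G 4.301, D 1.443, F 12.469, C 12.524, A 4.955, E 1.696.
Rounding to the nearest integer: B 3, G 4, D 1, F 12, C 13, A 5, E 2 (total 40).
F receives 12.

12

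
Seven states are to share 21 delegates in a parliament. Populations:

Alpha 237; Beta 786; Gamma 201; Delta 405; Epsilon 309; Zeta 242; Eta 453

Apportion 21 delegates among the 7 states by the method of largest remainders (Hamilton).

Alpha: 2, Beta: 6, Gamma: 2, Delta: 3, Epsilon: 2, Zeta: 2, Eta: 4

Standard divisor: 2633 ÷ 21 ≈ 125.381.
Standard quotas: Alpha 1.890, Beta 6.269, Gamma 1.603, Delta 3.230, Epsilon 2.464, Zeta 1.930, Eta 3.613.
Lower quotas: Alpha 1, Beta 6, Gamma 1, Delta 3, Epsilon 2, Zeta 1, Eta 3 (sum 17, leaving 4 seats).
Remainders in descending order: Zeta 0.930, Alpha 0.890, Eta 0.613, Gamma 0.603, Epsilon 0.464, Beta 0.269, Delta 0.230.
The surplus seats go to Zeta, Alpha, Eta, Gamma.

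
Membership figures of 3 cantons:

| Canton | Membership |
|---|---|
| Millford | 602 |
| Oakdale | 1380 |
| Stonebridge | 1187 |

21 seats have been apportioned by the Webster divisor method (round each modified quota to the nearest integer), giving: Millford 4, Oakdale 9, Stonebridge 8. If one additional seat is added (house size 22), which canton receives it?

Oakdale

Priority for the next seat is population ÷ (current seats + 0.5).
Priorities: Millford 133.778, Oakdale 145.263, Stonebridge 139.647.
Highest priority: Oakdale.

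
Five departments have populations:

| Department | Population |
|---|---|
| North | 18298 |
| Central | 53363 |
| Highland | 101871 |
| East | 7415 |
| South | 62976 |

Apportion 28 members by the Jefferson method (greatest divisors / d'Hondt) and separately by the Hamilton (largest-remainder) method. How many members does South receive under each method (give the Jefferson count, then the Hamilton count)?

8 and 7

Jefferson: North 2, Central 6, Highland 12, East 0, South 8.
Hamilton: North 2, Central 6, Highland 12, East 1, South 7.
South gets 8 under Jefferson and 7 under Hamilton.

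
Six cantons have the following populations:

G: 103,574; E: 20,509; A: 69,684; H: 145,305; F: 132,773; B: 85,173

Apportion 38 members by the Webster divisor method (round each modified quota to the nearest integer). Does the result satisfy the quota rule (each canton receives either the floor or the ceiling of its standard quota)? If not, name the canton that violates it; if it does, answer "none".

none

Standard quotas: G 7.066, E 1.399, A 4.754, H 9.913, F 9.058, B 5.811.
Webster allocation: G 7, E 1, A 5, H 10, F 9, B 6.
Every allocation lies between the lower and upper quota.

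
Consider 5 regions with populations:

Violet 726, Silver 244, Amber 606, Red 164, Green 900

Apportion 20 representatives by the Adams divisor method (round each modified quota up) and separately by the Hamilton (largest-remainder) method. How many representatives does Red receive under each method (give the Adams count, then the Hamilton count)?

Adams: Violet 5, Silver 2, Amber 5, Red 2, Green 6.
Hamilton: Violet 5, Silver 2, Amber 5, Red 1, Green 7.
Red gets 2 under Adams and 1 under Hamilton.

2 and 1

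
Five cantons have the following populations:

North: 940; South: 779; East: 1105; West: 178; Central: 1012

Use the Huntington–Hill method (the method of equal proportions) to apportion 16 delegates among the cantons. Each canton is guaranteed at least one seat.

North=4; South=3; East=4; West=1; Central=4

With divisor 259: modified quotas North 3.629, South 3.008, East 4.266, West 0.687, Central 3.907.
Geometric-mean thresholds: North √(3·4)=3.464, South √(3·4)=3.464, East √(4·5)=4.472, West (min 1), Central √(3·4)=3.464.
Each quota rounded against its threshold gives North 4, South 3, East 4, West 1, Central 4 (total 16).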